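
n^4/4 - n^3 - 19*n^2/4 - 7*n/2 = n*(n/2 + 1/2)*(n/2 + 1)*(n - 7)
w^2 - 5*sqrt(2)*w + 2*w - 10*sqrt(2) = (w + 2)*(w - 5*sqrt(2))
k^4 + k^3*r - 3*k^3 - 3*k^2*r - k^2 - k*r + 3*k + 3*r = (k - 3)*(k - 1)*(k + 1)*(k + r)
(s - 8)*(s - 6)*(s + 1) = s^3 - 13*s^2 + 34*s + 48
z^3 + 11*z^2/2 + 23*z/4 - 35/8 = (z - 1/2)*(z + 5/2)*(z + 7/2)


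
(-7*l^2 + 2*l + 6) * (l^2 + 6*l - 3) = -7*l^4 - 40*l^3 + 39*l^2 + 30*l - 18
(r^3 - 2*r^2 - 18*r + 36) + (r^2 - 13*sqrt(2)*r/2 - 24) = r^3 - r^2 - 18*r - 13*sqrt(2)*r/2 + 12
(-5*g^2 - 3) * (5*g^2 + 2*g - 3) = -25*g^4 - 10*g^3 - 6*g + 9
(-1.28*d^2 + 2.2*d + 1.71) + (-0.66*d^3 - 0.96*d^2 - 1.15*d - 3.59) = -0.66*d^3 - 2.24*d^2 + 1.05*d - 1.88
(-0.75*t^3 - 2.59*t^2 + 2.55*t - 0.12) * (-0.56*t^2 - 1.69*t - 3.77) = 0.42*t^5 + 2.7179*t^4 + 5.7766*t^3 + 5.522*t^2 - 9.4107*t + 0.4524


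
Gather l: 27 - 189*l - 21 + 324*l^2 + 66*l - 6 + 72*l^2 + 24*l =396*l^2 - 99*l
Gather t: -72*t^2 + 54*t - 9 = -72*t^2 + 54*t - 9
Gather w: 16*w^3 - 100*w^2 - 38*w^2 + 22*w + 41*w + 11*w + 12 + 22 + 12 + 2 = 16*w^3 - 138*w^2 + 74*w + 48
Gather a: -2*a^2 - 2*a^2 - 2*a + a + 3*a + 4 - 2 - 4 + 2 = -4*a^2 + 2*a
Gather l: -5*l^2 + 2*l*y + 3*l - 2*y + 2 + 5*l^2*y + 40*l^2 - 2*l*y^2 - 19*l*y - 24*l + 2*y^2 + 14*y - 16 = l^2*(5*y + 35) + l*(-2*y^2 - 17*y - 21) + 2*y^2 + 12*y - 14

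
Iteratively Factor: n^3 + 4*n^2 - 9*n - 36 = (n - 3)*(n^2 + 7*n + 12) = (n - 3)*(n + 3)*(n + 4)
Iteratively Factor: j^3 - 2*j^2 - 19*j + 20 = (j - 1)*(j^2 - j - 20) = (j - 5)*(j - 1)*(j + 4)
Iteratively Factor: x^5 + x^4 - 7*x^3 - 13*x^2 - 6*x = (x - 3)*(x^4 + 4*x^3 + 5*x^2 + 2*x) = (x - 3)*(x + 2)*(x^3 + 2*x^2 + x) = (x - 3)*(x + 1)*(x + 2)*(x^2 + x) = (x - 3)*(x + 1)^2*(x + 2)*(x)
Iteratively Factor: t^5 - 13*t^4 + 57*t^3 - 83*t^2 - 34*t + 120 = (t - 5)*(t^4 - 8*t^3 + 17*t^2 + 2*t - 24) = (t - 5)*(t - 2)*(t^3 - 6*t^2 + 5*t + 12) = (t - 5)*(t - 4)*(t - 2)*(t^2 - 2*t - 3) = (t - 5)*(t - 4)*(t - 2)*(t + 1)*(t - 3)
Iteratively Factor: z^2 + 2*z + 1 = (z + 1)*(z + 1)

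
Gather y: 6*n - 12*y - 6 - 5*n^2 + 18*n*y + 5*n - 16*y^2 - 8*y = -5*n^2 + 11*n - 16*y^2 + y*(18*n - 20) - 6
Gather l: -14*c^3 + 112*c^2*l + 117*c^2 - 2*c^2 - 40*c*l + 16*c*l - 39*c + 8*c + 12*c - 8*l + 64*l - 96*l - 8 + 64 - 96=-14*c^3 + 115*c^2 - 19*c + l*(112*c^2 - 24*c - 40) - 40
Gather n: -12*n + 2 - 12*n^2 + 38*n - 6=-12*n^2 + 26*n - 4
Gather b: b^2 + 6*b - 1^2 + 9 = b^2 + 6*b + 8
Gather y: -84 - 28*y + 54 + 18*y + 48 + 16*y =6*y + 18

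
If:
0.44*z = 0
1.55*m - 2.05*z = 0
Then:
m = 0.00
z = 0.00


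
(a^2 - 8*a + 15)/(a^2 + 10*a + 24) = (a^2 - 8*a + 15)/(a^2 + 10*a + 24)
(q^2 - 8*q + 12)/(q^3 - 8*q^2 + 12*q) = 1/q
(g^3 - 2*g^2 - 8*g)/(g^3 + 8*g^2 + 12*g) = (g - 4)/(g + 6)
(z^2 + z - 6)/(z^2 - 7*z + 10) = (z + 3)/(z - 5)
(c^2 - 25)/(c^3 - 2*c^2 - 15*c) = (c + 5)/(c*(c + 3))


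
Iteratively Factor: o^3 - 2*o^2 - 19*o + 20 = (o - 1)*(o^2 - o - 20) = (o - 5)*(o - 1)*(o + 4)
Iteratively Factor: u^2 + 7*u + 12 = (u + 3)*(u + 4)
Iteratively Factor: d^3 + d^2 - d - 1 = (d - 1)*(d^2 + 2*d + 1) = (d - 1)*(d + 1)*(d + 1)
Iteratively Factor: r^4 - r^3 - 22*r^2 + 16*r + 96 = (r + 2)*(r^3 - 3*r^2 - 16*r + 48) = (r - 4)*(r + 2)*(r^2 + r - 12) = (r - 4)*(r + 2)*(r + 4)*(r - 3)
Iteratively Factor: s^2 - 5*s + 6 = (s - 2)*(s - 3)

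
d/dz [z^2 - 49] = 2*z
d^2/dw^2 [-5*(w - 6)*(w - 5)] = -10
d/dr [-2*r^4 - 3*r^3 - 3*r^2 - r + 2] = -8*r^3 - 9*r^2 - 6*r - 1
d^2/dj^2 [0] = 0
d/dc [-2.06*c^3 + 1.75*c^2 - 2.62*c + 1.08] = -6.18*c^2 + 3.5*c - 2.62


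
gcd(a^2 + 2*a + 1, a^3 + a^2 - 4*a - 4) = a + 1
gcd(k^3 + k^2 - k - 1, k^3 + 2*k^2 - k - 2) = k^2 - 1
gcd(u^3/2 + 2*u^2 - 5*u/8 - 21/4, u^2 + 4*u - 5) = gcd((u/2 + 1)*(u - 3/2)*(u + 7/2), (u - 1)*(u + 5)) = 1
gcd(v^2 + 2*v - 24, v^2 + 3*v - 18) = v + 6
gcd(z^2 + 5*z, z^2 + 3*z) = z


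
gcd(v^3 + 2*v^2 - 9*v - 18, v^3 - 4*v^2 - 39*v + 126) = v - 3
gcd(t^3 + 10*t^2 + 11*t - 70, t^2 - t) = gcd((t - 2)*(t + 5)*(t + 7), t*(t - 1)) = 1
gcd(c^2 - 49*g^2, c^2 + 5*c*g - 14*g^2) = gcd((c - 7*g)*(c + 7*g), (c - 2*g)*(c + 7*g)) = c + 7*g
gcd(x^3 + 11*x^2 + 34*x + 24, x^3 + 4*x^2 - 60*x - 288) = x + 6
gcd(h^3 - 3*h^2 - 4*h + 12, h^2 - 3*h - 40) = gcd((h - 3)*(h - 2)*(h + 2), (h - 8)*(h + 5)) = 1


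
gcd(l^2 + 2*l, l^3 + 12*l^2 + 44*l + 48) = l + 2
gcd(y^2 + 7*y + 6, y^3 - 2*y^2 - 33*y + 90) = y + 6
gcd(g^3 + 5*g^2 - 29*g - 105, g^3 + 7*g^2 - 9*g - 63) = g^2 + 10*g + 21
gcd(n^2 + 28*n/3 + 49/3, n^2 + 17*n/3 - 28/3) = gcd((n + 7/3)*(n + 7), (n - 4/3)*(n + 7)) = n + 7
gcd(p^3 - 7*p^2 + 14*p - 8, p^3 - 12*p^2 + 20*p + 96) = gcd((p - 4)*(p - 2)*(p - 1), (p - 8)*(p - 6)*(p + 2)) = 1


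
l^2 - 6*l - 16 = (l - 8)*(l + 2)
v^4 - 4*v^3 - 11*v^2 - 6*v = v*(v - 6)*(v + 1)^2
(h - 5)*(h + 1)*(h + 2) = h^3 - 2*h^2 - 13*h - 10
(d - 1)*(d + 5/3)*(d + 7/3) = d^3 + 3*d^2 - d/9 - 35/9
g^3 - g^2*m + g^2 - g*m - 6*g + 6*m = (g - 2)*(g + 3)*(g - m)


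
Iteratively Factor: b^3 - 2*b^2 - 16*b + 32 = (b - 2)*(b^2 - 16) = (b - 4)*(b - 2)*(b + 4)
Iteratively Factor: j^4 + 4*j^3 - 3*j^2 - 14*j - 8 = (j - 2)*(j^3 + 6*j^2 + 9*j + 4) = (j - 2)*(j + 1)*(j^2 + 5*j + 4) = (j - 2)*(j + 1)*(j + 4)*(j + 1)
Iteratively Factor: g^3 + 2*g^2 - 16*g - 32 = (g - 4)*(g^2 + 6*g + 8) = (g - 4)*(g + 4)*(g + 2)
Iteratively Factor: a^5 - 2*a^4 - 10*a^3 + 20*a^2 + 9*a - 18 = (a - 1)*(a^4 - a^3 - 11*a^2 + 9*a + 18) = (a - 1)*(a + 1)*(a^3 - 2*a^2 - 9*a + 18) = (a - 2)*(a - 1)*(a + 1)*(a^2 - 9) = (a - 2)*(a - 1)*(a + 1)*(a + 3)*(a - 3)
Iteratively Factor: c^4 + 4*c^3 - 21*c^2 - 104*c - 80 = (c + 1)*(c^3 + 3*c^2 - 24*c - 80) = (c + 1)*(c + 4)*(c^2 - c - 20) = (c + 1)*(c + 4)^2*(c - 5)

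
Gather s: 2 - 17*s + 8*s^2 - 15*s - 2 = 8*s^2 - 32*s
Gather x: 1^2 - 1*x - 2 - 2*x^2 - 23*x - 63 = -2*x^2 - 24*x - 64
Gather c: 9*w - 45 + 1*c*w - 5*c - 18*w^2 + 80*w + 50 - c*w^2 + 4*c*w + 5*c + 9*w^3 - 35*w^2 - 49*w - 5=c*(-w^2 + 5*w) + 9*w^3 - 53*w^2 + 40*w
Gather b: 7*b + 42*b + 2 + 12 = 49*b + 14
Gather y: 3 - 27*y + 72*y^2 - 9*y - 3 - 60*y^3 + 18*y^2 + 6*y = -60*y^3 + 90*y^2 - 30*y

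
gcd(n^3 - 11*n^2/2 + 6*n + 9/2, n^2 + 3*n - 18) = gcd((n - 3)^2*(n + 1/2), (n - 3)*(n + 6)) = n - 3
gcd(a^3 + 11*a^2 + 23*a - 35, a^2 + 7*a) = a + 7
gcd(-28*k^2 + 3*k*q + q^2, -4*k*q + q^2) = -4*k + q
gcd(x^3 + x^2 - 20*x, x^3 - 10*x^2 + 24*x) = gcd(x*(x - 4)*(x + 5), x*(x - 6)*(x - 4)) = x^2 - 4*x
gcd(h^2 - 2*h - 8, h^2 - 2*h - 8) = h^2 - 2*h - 8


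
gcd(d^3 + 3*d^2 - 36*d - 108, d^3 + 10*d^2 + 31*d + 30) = d + 3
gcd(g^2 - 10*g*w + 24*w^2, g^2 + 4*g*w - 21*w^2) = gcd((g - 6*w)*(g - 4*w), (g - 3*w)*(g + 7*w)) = 1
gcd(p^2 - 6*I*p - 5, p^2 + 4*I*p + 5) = p - I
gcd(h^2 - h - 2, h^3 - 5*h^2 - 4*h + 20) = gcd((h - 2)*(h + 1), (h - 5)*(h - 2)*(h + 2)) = h - 2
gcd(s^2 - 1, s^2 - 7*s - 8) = s + 1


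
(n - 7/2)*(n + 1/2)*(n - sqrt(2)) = n^3 - 3*n^2 - sqrt(2)*n^2 - 7*n/4 + 3*sqrt(2)*n + 7*sqrt(2)/4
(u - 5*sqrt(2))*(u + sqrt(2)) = u^2 - 4*sqrt(2)*u - 10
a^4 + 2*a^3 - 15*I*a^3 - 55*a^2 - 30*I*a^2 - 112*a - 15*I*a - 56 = (a - 8*I)*(a - 7*I)*(-I*a - I)*(I*a + I)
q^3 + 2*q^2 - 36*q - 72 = (q - 6)*(q + 2)*(q + 6)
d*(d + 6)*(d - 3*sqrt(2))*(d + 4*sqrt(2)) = d^4 + sqrt(2)*d^3 + 6*d^3 - 24*d^2 + 6*sqrt(2)*d^2 - 144*d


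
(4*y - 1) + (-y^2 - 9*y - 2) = -y^2 - 5*y - 3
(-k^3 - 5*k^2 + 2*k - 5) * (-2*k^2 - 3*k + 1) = 2*k^5 + 13*k^4 + 10*k^3 - k^2 + 17*k - 5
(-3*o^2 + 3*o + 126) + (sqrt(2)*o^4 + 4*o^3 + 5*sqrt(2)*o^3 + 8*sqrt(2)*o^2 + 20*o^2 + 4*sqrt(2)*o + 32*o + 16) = sqrt(2)*o^4 + 4*o^3 + 5*sqrt(2)*o^3 + 8*sqrt(2)*o^2 + 17*o^2 + 4*sqrt(2)*o + 35*o + 142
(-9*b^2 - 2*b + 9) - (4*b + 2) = -9*b^2 - 6*b + 7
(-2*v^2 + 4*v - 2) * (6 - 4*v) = 8*v^3 - 28*v^2 + 32*v - 12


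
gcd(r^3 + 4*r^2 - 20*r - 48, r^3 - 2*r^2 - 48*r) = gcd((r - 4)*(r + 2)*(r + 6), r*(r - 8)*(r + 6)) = r + 6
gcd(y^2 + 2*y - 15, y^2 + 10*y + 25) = y + 5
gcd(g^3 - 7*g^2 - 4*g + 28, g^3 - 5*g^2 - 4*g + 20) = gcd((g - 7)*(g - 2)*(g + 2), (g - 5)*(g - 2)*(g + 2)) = g^2 - 4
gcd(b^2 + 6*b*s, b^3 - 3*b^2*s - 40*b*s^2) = b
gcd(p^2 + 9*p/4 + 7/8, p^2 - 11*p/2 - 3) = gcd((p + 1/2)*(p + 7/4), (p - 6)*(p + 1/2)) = p + 1/2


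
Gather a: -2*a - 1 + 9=8 - 2*a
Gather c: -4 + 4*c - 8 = 4*c - 12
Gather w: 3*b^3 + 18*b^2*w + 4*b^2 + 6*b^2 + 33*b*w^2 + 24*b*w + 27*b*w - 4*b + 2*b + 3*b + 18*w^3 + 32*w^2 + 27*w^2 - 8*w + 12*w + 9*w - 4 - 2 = 3*b^3 + 10*b^2 + b + 18*w^3 + w^2*(33*b + 59) + w*(18*b^2 + 51*b + 13) - 6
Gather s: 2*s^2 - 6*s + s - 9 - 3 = 2*s^2 - 5*s - 12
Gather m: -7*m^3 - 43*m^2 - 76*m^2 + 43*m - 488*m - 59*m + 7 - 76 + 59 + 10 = -7*m^3 - 119*m^2 - 504*m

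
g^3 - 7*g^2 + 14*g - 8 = (g - 4)*(g - 2)*(g - 1)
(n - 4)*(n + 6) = n^2 + 2*n - 24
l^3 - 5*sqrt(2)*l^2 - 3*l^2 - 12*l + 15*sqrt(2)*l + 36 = (l - 3)*(l - 6*sqrt(2))*(l + sqrt(2))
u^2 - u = u*(u - 1)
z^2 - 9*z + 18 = (z - 6)*(z - 3)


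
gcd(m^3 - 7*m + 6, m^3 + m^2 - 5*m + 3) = m^2 + 2*m - 3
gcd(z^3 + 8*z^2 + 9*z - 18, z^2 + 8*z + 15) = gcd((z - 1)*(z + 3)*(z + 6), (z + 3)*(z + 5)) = z + 3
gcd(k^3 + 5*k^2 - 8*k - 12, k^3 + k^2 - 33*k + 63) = 1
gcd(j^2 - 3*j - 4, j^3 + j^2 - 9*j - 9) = j + 1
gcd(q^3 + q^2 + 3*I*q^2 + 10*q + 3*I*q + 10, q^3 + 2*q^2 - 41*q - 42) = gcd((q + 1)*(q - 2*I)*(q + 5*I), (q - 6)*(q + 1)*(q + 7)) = q + 1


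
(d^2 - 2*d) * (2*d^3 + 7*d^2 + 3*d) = 2*d^5 + 3*d^4 - 11*d^3 - 6*d^2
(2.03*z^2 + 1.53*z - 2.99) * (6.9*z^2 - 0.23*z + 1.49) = 14.007*z^4 + 10.0901*z^3 - 17.9582*z^2 + 2.9674*z - 4.4551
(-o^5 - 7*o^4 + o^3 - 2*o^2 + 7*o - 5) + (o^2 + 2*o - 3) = -o^5 - 7*o^4 + o^3 - o^2 + 9*o - 8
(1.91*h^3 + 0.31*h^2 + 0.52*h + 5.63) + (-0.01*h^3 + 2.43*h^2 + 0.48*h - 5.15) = 1.9*h^3 + 2.74*h^2 + 1.0*h + 0.48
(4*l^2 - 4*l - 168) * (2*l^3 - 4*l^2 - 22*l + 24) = 8*l^5 - 24*l^4 - 408*l^3 + 856*l^2 + 3600*l - 4032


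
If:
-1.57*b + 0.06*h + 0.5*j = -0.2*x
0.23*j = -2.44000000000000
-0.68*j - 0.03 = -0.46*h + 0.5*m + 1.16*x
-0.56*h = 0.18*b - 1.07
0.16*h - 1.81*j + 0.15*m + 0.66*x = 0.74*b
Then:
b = -18.27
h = 7.78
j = -10.61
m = 298.10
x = -119.21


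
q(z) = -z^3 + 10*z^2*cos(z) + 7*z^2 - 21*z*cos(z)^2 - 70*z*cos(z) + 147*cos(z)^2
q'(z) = -10*z^2*sin(z) - 3*z^2 + 42*z*sin(z)*cos(z) + 70*z*sin(z) + 20*z*cos(z) + 14*z - 294*sin(z)*cos(z) - 21*cos(z)^2 - 70*cos(z)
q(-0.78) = 130.45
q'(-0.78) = 121.84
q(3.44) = 227.48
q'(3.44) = -83.40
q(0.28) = 112.79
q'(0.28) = -147.36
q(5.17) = 14.62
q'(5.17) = -51.56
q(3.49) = 223.01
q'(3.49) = -95.17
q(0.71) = 45.27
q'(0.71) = -147.45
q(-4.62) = 200.57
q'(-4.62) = -603.63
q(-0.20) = 159.63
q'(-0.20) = -33.88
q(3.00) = 237.13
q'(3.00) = 44.72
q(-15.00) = 2709.66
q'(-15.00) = 1073.44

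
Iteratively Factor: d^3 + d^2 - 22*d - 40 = (d + 4)*(d^2 - 3*d - 10) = (d + 2)*(d + 4)*(d - 5)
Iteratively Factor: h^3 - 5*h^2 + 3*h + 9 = (h - 3)*(h^2 - 2*h - 3) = (h - 3)*(h + 1)*(h - 3)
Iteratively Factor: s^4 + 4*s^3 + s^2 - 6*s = (s)*(s^3 + 4*s^2 + s - 6) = s*(s + 2)*(s^2 + 2*s - 3) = s*(s + 2)*(s + 3)*(s - 1)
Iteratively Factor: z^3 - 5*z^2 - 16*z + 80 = (z - 5)*(z^2 - 16) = (z - 5)*(z - 4)*(z + 4)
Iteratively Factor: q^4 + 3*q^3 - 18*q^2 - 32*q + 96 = (q - 2)*(q^3 + 5*q^2 - 8*q - 48) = (q - 3)*(q - 2)*(q^2 + 8*q + 16) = (q - 3)*(q - 2)*(q + 4)*(q + 4)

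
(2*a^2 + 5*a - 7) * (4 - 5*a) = -10*a^3 - 17*a^2 + 55*a - 28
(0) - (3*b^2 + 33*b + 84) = -3*b^2 - 33*b - 84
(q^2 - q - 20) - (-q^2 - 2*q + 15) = 2*q^2 + q - 35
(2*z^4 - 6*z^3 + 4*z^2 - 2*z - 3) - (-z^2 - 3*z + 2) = 2*z^4 - 6*z^3 + 5*z^2 + z - 5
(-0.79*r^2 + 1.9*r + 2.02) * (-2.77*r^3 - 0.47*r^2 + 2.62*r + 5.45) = 2.1883*r^5 - 4.8917*r^4 - 8.5582*r^3 - 0.2769*r^2 + 15.6474*r + 11.009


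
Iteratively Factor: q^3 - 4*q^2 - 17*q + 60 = (q - 5)*(q^2 + q - 12) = (q - 5)*(q - 3)*(q + 4)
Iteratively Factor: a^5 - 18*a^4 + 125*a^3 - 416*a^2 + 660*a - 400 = (a - 2)*(a^4 - 16*a^3 + 93*a^2 - 230*a + 200) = (a - 4)*(a - 2)*(a^3 - 12*a^2 + 45*a - 50) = (a - 4)*(a - 2)^2*(a^2 - 10*a + 25) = (a - 5)*(a - 4)*(a - 2)^2*(a - 5)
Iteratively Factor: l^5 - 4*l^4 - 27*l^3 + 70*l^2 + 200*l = (l + 4)*(l^4 - 8*l^3 + 5*l^2 + 50*l) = (l - 5)*(l + 4)*(l^3 - 3*l^2 - 10*l) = (l - 5)^2*(l + 4)*(l^2 + 2*l) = (l - 5)^2*(l + 2)*(l + 4)*(l)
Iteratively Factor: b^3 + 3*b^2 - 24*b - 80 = (b - 5)*(b^2 + 8*b + 16) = (b - 5)*(b + 4)*(b + 4)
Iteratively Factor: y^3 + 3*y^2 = (y)*(y^2 + 3*y) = y^2*(y + 3)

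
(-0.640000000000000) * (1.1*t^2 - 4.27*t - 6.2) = -0.704*t^2 + 2.7328*t + 3.968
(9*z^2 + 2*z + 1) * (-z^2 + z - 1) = -9*z^4 + 7*z^3 - 8*z^2 - z - 1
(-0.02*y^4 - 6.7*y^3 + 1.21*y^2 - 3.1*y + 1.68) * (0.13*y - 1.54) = -0.0026*y^5 - 0.8402*y^4 + 10.4753*y^3 - 2.2664*y^2 + 4.9924*y - 2.5872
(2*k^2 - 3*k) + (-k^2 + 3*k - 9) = k^2 - 9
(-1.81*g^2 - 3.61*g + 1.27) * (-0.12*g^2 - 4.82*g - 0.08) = 0.2172*g^4 + 9.1574*g^3 + 17.3926*g^2 - 5.8326*g - 0.1016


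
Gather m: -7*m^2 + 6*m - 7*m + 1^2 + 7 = -7*m^2 - m + 8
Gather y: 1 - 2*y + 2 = 3 - 2*y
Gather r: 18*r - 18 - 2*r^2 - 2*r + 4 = -2*r^2 + 16*r - 14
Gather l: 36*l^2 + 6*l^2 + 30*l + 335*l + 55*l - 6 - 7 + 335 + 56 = 42*l^2 + 420*l + 378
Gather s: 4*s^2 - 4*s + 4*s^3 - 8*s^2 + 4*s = 4*s^3 - 4*s^2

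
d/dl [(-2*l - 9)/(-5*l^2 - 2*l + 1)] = 10*(-l^2 - 9*l - 2)/(25*l^4 + 20*l^3 - 6*l^2 - 4*l + 1)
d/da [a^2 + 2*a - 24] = 2*a + 2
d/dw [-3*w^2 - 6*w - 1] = -6*w - 6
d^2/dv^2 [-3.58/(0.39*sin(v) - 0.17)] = (0.544518*sin(v)^2 + 0.237354*sin(v) - 1.089036)/(0.39*sin(v) - 0.17)^3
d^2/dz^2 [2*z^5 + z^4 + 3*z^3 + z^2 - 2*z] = 40*z^3 + 12*z^2 + 18*z + 2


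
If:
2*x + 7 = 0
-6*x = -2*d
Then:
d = -21/2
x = -7/2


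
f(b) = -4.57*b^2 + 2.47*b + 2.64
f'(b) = 2.47 - 9.14*b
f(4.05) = -62.32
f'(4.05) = -34.55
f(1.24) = -1.32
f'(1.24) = -8.86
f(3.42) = -42.37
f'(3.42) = -28.79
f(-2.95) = -44.42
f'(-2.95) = 29.43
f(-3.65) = -67.26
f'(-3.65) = 35.83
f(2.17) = -13.52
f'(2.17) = -17.36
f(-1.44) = -10.39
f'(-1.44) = 15.63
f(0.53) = 2.67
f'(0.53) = -2.37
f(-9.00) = -389.76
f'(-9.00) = 84.73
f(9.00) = -345.30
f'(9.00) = -79.79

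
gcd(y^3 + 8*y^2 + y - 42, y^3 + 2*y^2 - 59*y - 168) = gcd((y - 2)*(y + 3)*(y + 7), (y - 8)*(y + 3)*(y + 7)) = y^2 + 10*y + 21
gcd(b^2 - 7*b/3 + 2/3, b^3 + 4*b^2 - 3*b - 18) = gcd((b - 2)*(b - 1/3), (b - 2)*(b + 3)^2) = b - 2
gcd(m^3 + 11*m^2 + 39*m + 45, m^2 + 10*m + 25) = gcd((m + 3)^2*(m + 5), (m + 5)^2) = m + 5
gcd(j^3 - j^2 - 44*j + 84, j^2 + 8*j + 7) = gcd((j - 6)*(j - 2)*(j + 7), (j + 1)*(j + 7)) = j + 7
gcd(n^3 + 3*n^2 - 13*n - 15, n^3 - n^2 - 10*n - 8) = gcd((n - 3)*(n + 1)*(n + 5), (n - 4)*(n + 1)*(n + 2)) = n + 1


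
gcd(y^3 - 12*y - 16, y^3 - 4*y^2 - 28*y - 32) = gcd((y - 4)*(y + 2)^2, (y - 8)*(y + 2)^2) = y^2 + 4*y + 4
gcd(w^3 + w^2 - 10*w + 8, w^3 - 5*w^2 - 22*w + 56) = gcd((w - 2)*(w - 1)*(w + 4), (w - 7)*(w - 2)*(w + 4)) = w^2 + 2*w - 8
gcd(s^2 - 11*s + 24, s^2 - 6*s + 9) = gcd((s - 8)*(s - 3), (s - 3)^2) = s - 3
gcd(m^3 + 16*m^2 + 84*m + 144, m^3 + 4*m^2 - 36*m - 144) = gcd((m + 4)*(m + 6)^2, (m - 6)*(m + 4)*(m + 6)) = m^2 + 10*m + 24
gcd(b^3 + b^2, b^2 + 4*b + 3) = b + 1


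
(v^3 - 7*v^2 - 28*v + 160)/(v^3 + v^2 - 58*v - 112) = (v^2 + v - 20)/(v^2 + 9*v + 14)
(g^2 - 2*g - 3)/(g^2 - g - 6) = (g + 1)/(g + 2)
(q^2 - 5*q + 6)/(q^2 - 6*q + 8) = (q - 3)/(q - 4)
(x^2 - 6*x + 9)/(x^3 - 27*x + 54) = 1/(x + 6)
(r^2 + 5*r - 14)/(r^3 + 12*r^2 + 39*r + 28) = (r - 2)/(r^2 + 5*r + 4)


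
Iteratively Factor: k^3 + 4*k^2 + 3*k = (k + 1)*(k^2 + 3*k) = k*(k + 1)*(k + 3)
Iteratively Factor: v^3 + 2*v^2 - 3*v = (v - 1)*(v^2 + 3*v) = (v - 1)*(v + 3)*(v)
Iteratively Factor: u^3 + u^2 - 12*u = (u + 4)*(u^2 - 3*u) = u*(u + 4)*(u - 3)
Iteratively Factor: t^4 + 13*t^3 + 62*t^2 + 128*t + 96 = (t + 2)*(t^3 + 11*t^2 + 40*t + 48) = (t + 2)*(t + 4)*(t^2 + 7*t + 12) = (t + 2)*(t + 4)^2*(t + 3)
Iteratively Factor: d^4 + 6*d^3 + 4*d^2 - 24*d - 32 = (d - 2)*(d^3 + 8*d^2 + 20*d + 16) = (d - 2)*(d + 4)*(d^2 + 4*d + 4) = (d - 2)*(d + 2)*(d + 4)*(d + 2)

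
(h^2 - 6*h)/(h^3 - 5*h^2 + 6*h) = (h - 6)/(h^2 - 5*h + 6)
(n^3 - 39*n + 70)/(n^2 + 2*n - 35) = n - 2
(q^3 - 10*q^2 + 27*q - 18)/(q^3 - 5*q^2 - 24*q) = (-q^3 + 10*q^2 - 27*q + 18)/(q*(-q^2 + 5*q + 24))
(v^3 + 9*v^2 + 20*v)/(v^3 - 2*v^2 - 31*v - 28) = v*(v + 5)/(v^2 - 6*v - 7)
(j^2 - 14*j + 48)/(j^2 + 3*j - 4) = (j^2 - 14*j + 48)/(j^2 + 3*j - 4)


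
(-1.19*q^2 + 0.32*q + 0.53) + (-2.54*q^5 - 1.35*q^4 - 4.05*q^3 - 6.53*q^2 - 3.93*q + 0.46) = -2.54*q^5 - 1.35*q^4 - 4.05*q^3 - 7.72*q^2 - 3.61*q + 0.99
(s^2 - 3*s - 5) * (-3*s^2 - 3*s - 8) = -3*s^4 + 6*s^3 + 16*s^2 + 39*s + 40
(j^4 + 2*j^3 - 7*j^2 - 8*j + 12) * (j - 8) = j^5 - 6*j^4 - 23*j^3 + 48*j^2 + 76*j - 96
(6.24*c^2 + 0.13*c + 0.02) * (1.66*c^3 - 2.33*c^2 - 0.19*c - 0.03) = 10.3584*c^5 - 14.3234*c^4 - 1.4553*c^3 - 0.2585*c^2 - 0.0077*c - 0.0006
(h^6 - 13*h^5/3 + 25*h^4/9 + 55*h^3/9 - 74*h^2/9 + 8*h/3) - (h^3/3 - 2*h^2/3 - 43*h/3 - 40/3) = h^6 - 13*h^5/3 + 25*h^4/9 + 52*h^3/9 - 68*h^2/9 + 17*h + 40/3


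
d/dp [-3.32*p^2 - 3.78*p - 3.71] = -6.64*p - 3.78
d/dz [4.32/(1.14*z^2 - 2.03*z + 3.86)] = (8.7696 - 9.8496*z)/(1.14*z^2 - 2.03*z + 3.86)^2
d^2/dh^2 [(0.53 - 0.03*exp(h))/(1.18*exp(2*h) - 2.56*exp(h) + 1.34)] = (-0.041772*exp(4*h) + 2.861264*exp(3*h) - 4.518456*exp(2*h) + 0.018352000000001*exp(h) + 1.764244)*exp(h)/(1.643032*exp(6*h) - 10.693632*exp(5*h) + 28.797192*exp(4*h) - 41.064448*exp(3*h) + 32.701896*exp(2*h) - 13.790208*exp(h) + 2.406104)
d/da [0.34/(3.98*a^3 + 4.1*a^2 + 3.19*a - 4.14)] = (-4.0596*a^2 - 2.788*a - 1.0846)/(3.98*a^3 + 4.1*a^2 + 3.19*a - 4.14)^2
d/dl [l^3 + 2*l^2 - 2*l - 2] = 3*l^2 + 4*l - 2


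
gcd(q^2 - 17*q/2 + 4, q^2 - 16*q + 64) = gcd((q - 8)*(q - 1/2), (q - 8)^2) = q - 8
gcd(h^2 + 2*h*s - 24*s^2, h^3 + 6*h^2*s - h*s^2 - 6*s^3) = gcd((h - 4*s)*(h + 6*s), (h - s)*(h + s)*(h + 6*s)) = h + 6*s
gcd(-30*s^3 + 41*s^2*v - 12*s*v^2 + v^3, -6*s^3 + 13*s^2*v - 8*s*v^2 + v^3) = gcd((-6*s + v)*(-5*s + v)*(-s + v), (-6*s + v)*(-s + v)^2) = 6*s^2 - 7*s*v + v^2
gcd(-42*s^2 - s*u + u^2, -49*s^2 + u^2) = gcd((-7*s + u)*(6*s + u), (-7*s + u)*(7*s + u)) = 7*s - u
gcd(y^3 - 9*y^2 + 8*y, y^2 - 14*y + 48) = y - 8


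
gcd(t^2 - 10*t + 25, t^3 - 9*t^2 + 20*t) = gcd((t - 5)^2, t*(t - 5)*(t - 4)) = t - 5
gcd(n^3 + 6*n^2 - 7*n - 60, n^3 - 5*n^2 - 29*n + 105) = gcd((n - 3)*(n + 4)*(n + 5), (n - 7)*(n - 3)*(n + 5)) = n^2 + 2*n - 15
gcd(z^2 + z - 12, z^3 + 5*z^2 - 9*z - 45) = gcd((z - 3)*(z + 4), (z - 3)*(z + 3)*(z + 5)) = z - 3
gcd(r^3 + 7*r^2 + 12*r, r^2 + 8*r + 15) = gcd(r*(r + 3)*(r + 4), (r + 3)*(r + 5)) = r + 3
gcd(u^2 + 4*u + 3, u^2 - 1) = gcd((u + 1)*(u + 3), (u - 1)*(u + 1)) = u + 1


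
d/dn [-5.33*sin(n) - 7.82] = -5.33*cos(n)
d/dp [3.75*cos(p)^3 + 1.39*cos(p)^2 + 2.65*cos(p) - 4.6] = (11.25*sin(p)^2 - 2.78*cos(p) - 13.9)*sin(p)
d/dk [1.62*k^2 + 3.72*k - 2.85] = 3.24*k + 3.72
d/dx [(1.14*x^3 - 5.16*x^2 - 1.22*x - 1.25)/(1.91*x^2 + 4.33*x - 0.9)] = (2.1774*x^4 + 9.8724*x^3 - 23.0906*x^2 + 14.063*x + 6.5105)/(3.6481*x^4 + 16.5406*x^3 + 15.3109*x^2 - 7.794*x + 0.81)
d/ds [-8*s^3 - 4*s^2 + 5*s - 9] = -24*s^2 - 8*s + 5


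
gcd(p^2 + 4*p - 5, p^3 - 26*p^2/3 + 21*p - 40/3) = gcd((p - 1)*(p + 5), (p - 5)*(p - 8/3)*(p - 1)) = p - 1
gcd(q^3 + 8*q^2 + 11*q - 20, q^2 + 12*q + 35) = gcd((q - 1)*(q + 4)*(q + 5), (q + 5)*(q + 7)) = q + 5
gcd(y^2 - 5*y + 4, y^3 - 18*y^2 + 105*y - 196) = y - 4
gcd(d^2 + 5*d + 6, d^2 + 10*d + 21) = d + 3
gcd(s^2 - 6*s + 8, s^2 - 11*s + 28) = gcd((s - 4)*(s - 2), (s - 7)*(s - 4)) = s - 4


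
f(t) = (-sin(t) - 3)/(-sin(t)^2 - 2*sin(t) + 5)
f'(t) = (2*sin(t)*cos(t) + 2*cos(t))*(-sin(t) - 3)/(-sin(t)^2 - 2*sin(t) + 5)^2 - cos(t)/(-sin(t)^2 - 2*sin(t) + 5) = (-6*sin(t) + cos(t)^2 - 12)*cos(t)/(sin(t)^2 + 2*sin(t) - 5)^2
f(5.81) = -0.45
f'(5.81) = -0.23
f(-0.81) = -0.38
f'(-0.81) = -0.14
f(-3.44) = -0.76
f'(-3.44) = 0.66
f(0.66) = -1.06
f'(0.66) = -1.03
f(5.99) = -0.49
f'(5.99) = -0.30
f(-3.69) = -0.96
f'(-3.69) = 0.90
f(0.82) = -1.24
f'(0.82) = -1.20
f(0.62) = -1.02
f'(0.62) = -0.98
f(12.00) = -0.43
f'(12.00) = -0.20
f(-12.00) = -0.97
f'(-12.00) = -0.92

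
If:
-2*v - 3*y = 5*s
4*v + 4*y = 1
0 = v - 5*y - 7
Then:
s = 1/8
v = 11/8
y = -9/8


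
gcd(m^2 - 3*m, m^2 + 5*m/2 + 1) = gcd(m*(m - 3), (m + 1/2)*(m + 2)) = 1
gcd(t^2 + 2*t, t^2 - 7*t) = t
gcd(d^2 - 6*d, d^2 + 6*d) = d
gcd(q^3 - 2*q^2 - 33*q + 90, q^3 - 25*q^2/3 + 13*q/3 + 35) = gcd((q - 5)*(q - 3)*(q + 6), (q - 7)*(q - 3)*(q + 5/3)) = q - 3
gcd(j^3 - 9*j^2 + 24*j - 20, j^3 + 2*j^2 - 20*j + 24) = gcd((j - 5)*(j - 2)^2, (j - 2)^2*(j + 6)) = j^2 - 4*j + 4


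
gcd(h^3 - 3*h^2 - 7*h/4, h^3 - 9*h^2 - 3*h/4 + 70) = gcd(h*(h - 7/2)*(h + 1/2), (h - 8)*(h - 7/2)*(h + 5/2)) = h - 7/2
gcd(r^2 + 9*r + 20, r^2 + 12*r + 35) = r + 5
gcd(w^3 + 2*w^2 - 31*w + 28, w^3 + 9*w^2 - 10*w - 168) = w^2 + 3*w - 28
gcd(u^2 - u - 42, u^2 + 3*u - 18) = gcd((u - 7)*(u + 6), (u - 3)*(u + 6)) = u + 6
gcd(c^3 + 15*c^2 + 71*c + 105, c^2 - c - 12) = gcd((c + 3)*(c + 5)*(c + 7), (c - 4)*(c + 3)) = c + 3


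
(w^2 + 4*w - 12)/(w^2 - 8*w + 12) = (w + 6)/(w - 6)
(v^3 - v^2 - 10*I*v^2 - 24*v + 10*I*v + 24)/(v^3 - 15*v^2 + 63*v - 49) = (v^2 - 10*I*v - 24)/(v^2 - 14*v + 49)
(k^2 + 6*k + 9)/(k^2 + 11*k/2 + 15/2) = 2*(k + 3)/(2*k + 5)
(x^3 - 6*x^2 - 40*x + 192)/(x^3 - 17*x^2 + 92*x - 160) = (x + 6)/(x - 5)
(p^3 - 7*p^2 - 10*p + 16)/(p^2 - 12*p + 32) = (p^2 + p - 2)/(p - 4)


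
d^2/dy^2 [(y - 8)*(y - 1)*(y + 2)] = 6*y - 14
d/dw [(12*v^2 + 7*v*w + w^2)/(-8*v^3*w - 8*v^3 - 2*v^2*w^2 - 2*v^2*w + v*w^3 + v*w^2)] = (-(7*v + 2*w)*(8*v^2*w + 8*v^2 + 2*v*w^2 + 2*v*w - w^3 - w^2) + (12*v^2 + 7*v*w + w^2)*(8*v^2 + 4*v*w + 2*v - 3*w^2 - 2*w))/(v*(8*v^2*w + 8*v^2 + 2*v*w^2 + 2*v*w - w^3 - w^2)^2)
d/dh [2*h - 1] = 2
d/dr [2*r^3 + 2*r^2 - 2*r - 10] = 6*r^2 + 4*r - 2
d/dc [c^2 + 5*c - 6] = 2*c + 5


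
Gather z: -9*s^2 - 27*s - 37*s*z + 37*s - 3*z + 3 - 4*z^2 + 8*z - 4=-9*s^2 + 10*s - 4*z^2 + z*(5 - 37*s) - 1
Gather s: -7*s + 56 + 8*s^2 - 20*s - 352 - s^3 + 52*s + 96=-s^3 + 8*s^2 + 25*s - 200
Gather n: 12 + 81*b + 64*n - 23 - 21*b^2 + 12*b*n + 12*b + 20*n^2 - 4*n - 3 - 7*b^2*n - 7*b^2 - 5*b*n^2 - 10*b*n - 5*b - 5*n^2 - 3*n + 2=-28*b^2 + 88*b + n^2*(15 - 5*b) + n*(-7*b^2 + 2*b + 57) - 12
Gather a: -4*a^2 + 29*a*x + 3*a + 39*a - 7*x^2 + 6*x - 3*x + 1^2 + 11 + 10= -4*a^2 + a*(29*x + 42) - 7*x^2 + 3*x + 22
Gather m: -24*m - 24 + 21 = -24*m - 3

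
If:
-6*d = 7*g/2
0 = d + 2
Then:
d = -2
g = 24/7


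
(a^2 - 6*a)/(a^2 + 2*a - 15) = a*(a - 6)/(a^2 + 2*a - 15)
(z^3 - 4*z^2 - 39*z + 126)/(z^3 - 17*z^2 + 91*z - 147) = (z + 6)/(z - 7)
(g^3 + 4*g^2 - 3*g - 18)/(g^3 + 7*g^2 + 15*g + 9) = (g - 2)/(g + 1)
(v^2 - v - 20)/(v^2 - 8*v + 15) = (v + 4)/(v - 3)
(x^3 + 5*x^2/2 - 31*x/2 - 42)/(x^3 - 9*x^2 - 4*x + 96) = (x + 7/2)/(x - 8)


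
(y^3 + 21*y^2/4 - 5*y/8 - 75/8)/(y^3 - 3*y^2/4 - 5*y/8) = (2*y^2 + 13*y + 15)/(y*(2*y + 1))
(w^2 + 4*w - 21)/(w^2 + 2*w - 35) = (w - 3)/(w - 5)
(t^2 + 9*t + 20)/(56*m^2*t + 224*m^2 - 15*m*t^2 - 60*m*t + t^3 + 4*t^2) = (t + 5)/(56*m^2 - 15*m*t + t^2)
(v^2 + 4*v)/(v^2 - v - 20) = v/(v - 5)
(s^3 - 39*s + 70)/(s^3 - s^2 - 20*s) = (s^2 + 5*s - 14)/(s*(s + 4))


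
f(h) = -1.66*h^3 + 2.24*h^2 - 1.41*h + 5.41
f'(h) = -4.98*h^2 + 4.48*h - 1.41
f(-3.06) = 78.26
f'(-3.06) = -61.75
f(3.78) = -57.57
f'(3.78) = -55.63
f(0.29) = 5.15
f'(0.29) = -0.53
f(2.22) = -4.84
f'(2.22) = -16.01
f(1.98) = -1.49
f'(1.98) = -12.06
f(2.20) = -4.53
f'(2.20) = -15.66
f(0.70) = 4.95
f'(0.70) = -0.71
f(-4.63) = 224.72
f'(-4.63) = -128.91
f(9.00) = -1035.98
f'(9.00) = -364.47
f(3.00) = -23.48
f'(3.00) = -32.79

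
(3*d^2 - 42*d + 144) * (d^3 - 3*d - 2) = 3*d^5 - 42*d^4 + 135*d^3 + 120*d^2 - 348*d - 288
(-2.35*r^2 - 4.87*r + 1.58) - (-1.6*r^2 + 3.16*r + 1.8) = -0.75*r^2 - 8.03*r - 0.22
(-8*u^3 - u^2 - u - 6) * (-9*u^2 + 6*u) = 72*u^5 - 39*u^4 + 3*u^3 + 48*u^2 - 36*u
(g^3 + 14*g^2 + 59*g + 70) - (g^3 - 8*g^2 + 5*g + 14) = 22*g^2 + 54*g + 56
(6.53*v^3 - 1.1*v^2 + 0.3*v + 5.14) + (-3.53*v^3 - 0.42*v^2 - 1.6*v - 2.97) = 3.0*v^3 - 1.52*v^2 - 1.3*v + 2.17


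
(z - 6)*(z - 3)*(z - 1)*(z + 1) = z^4 - 9*z^3 + 17*z^2 + 9*z - 18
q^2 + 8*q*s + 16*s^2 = (q + 4*s)^2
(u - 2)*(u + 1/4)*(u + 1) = u^3 - 3*u^2/4 - 9*u/4 - 1/2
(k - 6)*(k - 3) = k^2 - 9*k + 18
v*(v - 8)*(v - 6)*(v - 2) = v^4 - 16*v^3 + 76*v^2 - 96*v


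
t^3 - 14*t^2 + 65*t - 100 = (t - 5)^2*(t - 4)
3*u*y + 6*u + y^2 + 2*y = (3*u + y)*(y + 2)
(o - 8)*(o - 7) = o^2 - 15*o + 56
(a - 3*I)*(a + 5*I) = a^2 + 2*I*a + 15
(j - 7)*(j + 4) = j^2 - 3*j - 28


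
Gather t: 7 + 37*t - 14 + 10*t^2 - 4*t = 10*t^2 + 33*t - 7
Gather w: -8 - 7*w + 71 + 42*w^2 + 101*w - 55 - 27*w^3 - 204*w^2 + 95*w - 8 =-27*w^3 - 162*w^2 + 189*w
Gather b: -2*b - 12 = -2*b - 12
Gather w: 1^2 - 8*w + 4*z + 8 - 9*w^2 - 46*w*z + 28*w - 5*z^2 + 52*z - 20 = -9*w^2 + w*(20 - 46*z) - 5*z^2 + 56*z - 11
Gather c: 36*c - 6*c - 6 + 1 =30*c - 5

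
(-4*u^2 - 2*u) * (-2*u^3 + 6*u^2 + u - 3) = 8*u^5 - 20*u^4 - 16*u^3 + 10*u^2 + 6*u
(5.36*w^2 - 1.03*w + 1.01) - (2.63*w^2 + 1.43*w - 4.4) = 2.73*w^2 - 2.46*w + 5.41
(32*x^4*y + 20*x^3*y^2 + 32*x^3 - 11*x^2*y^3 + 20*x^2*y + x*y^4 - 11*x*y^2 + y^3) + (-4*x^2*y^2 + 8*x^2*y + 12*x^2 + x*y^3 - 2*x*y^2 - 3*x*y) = 32*x^4*y + 20*x^3*y^2 + 32*x^3 - 11*x^2*y^3 - 4*x^2*y^2 + 28*x^2*y + 12*x^2 + x*y^4 + x*y^3 - 13*x*y^2 - 3*x*y + y^3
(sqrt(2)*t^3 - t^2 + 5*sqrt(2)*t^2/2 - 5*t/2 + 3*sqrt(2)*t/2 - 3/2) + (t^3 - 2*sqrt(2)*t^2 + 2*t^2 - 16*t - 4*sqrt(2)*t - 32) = t^3 + sqrt(2)*t^3 + sqrt(2)*t^2/2 + t^2 - 37*t/2 - 5*sqrt(2)*t/2 - 67/2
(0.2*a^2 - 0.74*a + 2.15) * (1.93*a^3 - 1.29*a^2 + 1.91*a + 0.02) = 0.386*a^5 - 1.6862*a^4 + 5.4861*a^3 - 4.1829*a^2 + 4.0917*a + 0.043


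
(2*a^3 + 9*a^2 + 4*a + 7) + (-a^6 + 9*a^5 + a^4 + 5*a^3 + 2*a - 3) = -a^6 + 9*a^5 + a^4 + 7*a^3 + 9*a^2 + 6*a + 4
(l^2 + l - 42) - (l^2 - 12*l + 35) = 13*l - 77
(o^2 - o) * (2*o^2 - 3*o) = 2*o^4 - 5*o^3 + 3*o^2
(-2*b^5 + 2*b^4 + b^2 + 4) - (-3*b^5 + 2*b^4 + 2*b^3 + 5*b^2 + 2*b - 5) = b^5 - 2*b^3 - 4*b^2 - 2*b + 9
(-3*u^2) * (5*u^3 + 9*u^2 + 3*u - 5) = -15*u^5 - 27*u^4 - 9*u^3 + 15*u^2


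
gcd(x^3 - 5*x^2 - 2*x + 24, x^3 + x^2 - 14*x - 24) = x^2 - 2*x - 8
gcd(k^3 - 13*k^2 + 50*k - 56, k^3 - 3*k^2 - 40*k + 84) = k^2 - 9*k + 14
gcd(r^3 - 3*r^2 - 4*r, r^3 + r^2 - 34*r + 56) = r - 4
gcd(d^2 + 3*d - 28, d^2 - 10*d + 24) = d - 4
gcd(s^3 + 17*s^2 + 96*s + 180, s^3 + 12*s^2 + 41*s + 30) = s^2 + 11*s + 30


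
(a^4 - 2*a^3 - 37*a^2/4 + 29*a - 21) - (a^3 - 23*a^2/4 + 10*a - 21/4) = a^4 - 3*a^3 - 7*a^2/2 + 19*a - 63/4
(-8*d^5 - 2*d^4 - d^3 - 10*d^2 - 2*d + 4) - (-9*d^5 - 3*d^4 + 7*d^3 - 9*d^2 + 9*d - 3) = d^5 + d^4 - 8*d^3 - d^2 - 11*d + 7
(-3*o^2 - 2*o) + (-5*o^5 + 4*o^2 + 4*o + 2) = -5*o^5 + o^2 + 2*o + 2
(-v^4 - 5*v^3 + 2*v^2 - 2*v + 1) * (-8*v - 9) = 8*v^5 + 49*v^4 + 29*v^3 - 2*v^2 + 10*v - 9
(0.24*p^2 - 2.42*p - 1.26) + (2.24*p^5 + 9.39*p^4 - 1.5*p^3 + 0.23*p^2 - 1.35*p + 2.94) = 2.24*p^5 + 9.39*p^4 - 1.5*p^3 + 0.47*p^2 - 3.77*p + 1.68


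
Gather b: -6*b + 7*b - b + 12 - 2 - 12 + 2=0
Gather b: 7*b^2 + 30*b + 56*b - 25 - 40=7*b^2 + 86*b - 65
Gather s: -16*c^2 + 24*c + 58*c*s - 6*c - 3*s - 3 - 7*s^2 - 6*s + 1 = -16*c^2 + 18*c - 7*s^2 + s*(58*c - 9) - 2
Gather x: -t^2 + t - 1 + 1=-t^2 + t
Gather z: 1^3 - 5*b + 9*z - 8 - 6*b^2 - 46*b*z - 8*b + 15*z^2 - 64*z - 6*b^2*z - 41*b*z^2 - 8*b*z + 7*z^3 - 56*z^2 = -6*b^2 - 13*b + 7*z^3 + z^2*(-41*b - 41) + z*(-6*b^2 - 54*b - 55) - 7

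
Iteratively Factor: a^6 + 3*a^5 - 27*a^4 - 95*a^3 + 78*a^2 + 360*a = (a - 2)*(a^5 + 5*a^4 - 17*a^3 - 129*a^2 - 180*a) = (a - 2)*(a + 4)*(a^4 + a^3 - 21*a^2 - 45*a) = (a - 5)*(a - 2)*(a + 4)*(a^3 + 6*a^2 + 9*a) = (a - 5)*(a - 2)*(a + 3)*(a + 4)*(a^2 + 3*a) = (a - 5)*(a - 2)*(a + 3)^2*(a + 4)*(a)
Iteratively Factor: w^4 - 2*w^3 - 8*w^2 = (w)*(w^3 - 2*w^2 - 8*w) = w*(w - 4)*(w^2 + 2*w) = w^2*(w - 4)*(w + 2)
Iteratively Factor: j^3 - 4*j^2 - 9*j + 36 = (j - 3)*(j^2 - j - 12) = (j - 4)*(j - 3)*(j + 3)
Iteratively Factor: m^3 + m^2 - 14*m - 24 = (m + 2)*(m^2 - m - 12) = (m - 4)*(m + 2)*(m + 3)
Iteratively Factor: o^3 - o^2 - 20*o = (o)*(o^2 - o - 20) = o*(o - 5)*(o + 4)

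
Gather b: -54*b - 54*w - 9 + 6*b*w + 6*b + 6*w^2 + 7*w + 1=b*(6*w - 48) + 6*w^2 - 47*w - 8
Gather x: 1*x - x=0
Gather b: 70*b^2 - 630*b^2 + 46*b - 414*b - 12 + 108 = -560*b^2 - 368*b + 96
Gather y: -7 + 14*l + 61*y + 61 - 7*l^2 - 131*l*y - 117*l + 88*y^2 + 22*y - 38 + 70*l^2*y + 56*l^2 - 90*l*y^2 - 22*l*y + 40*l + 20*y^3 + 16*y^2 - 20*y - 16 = 49*l^2 - 63*l + 20*y^3 + y^2*(104 - 90*l) + y*(70*l^2 - 153*l + 63)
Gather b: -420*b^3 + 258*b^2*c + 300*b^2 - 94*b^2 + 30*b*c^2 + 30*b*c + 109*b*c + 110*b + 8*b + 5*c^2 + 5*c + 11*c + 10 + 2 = -420*b^3 + b^2*(258*c + 206) + b*(30*c^2 + 139*c + 118) + 5*c^2 + 16*c + 12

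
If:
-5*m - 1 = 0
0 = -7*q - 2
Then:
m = -1/5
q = -2/7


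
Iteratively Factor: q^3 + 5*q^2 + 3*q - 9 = (q - 1)*(q^2 + 6*q + 9) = (q - 1)*(q + 3)*(q + 3)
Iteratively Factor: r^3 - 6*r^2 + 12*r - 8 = (r - 2)*(r^2 - 4*r + 4) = (r - 2)^2*(r - 2)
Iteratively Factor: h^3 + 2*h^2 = (h)*(h^2 + 2*h) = h^2*(h + 2)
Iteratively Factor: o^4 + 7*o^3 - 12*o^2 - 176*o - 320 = (o + 4)*(o^3 + 3*o^2 - 24*o - 80) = (o - 5)*(o + 4)*(o^2 + 8*o + 16) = (o - 5)*(o + 4)^2*(o + 4)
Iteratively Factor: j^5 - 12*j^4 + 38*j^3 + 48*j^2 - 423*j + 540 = (j - 3)*(j^4 - 9*j^3 + 11*j^2 + 81*j - 180) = (j - 4)*(j - 3)*(j^3 - 5*j^2 - 9*j + 45) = (j - 4)*(j - 3)^2*(j^2 - 2*j - 15) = (j - 4)*(j - 3)^2*(j + 3)*(j - 5)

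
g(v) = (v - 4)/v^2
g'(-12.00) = -0.01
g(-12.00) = -0.11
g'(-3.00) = -0.41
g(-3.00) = -0.78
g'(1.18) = 4.15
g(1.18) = -2.03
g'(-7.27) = -0.04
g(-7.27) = -0.21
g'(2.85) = 0.22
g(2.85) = -0.14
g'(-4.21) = -0.16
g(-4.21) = -0.46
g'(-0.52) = -60.59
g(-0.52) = -16.72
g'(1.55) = 1.73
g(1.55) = -1.02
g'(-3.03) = -0.40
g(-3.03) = -0.77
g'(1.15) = 4.50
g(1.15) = -2.16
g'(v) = v^(-2) - 2*(v - 4)/v^3 = (8 - v)/v^3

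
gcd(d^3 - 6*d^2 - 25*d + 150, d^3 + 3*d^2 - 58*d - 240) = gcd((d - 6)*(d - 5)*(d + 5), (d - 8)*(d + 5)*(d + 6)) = d + 5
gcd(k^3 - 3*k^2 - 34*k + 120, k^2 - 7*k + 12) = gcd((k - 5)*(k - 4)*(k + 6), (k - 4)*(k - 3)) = k - 4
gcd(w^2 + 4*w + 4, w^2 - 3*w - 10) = w + 2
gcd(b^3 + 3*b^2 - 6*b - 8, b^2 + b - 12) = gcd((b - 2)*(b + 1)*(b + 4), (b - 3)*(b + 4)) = b + 4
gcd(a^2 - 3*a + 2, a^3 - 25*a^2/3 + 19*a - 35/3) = a - 1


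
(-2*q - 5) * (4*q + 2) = -8*q^2 - 24*q - 10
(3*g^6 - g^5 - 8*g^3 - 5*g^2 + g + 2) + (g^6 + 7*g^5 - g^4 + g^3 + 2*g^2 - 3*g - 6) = 4*g^6 + 6*g^5 - g^4 - 7*g^3 - 3*g^2 - 2*g - 4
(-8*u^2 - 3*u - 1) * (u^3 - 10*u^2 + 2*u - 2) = -8*u^5 + 77*u^4 + 13*u^3 + 20*u^2 + 4*u + 2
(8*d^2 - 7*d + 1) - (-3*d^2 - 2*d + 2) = 11*d^2 - 5*d - 1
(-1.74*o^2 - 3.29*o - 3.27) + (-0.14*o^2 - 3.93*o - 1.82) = -1.88*o^2 - 7.22*o - 5.09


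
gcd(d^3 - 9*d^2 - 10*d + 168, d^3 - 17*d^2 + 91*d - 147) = d - 7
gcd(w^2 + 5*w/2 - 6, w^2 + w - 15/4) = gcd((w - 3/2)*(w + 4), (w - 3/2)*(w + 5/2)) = w - 3/2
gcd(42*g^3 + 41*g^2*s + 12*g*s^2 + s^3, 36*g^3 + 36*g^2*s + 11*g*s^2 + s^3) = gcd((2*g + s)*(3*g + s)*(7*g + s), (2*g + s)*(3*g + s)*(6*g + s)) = 6*g^2 + 5*g*s + s^2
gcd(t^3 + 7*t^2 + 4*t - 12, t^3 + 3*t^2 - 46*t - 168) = t + 6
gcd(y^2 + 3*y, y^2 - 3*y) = y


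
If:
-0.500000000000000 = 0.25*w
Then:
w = -2.00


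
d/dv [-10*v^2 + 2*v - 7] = 2 - 20*v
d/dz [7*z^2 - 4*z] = 14*z - 4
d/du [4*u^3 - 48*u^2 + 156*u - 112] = 12*u^2 - 96*u + 156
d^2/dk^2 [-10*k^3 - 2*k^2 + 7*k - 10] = -60*k - 4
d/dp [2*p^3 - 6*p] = 6*p^2 - 6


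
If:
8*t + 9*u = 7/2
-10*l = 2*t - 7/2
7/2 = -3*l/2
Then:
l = -7/3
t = 161/12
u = -623/54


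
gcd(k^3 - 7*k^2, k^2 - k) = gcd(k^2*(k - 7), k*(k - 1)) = k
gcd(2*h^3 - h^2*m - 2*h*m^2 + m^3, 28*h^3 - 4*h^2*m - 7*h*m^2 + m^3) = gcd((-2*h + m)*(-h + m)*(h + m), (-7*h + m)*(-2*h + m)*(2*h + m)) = 2*h - m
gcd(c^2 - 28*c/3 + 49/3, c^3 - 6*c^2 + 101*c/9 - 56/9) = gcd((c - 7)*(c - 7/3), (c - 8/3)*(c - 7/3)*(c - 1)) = c - 7/3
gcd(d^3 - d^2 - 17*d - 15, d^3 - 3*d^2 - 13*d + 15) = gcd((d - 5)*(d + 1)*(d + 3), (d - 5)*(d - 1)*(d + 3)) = d^2 - 2*d - 15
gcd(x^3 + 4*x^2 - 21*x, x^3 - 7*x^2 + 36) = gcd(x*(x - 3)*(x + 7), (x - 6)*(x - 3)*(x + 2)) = x - 3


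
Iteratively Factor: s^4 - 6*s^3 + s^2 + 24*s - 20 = (s - 5)*(s^3 - s^2 - 4*s + 4) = (s - 5)*(s + 2)*(s^2 - 3*s + 2) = (s - 5)*(s - 2)*(s + 2)*(s - 1)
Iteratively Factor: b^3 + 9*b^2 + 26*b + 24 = (b + 3)*(b^2 + 6*b + 8) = (b + 2)*(b + 3)*(b + 4)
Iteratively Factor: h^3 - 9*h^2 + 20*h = (h - 5)*(h^2 - 4*h) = (h - 5)*(h - 4)*(h)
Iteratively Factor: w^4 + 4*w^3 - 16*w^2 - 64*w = (w + 4)*(w^3 - 16*w) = w*(w + 4)*(w^2 - 16) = w*(w + 4)^2*(w - 4)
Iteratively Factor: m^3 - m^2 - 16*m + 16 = (m + 4)*(m^2 - 5*m + 4) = (m - 4)*(m + 4)*(m - 1)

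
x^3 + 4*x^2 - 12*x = x*(x - 2)*(x + 6)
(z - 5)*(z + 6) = z^2 + z - 30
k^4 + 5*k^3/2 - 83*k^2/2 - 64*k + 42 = (k - 6)*(k - 1/2)*(k + 2)*(k + 7)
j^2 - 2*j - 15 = (j - 5)*(j + 3)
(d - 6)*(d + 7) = d^2 + d - 42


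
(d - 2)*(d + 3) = d^2 + d - 6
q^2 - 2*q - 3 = (q - 3)*(q + 1)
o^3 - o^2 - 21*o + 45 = (o - 3)^2*(o + 5)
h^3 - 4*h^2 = h^2*(h - 4)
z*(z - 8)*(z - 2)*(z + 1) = z^4 - 9*z^3 + 6*z^2 + 16*z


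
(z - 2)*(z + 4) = z^2 + 2*z - 8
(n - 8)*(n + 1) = n^2 - 7*n - 8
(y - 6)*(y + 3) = y^2 - 3*y - 18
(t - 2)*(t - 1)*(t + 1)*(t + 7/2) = t^4 + 3*t^3/2 - 8*t^2 - 3*t/2 + 7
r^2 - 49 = (r - 7)*(r + 7)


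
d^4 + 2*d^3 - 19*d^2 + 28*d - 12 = (d - 2)*(d - 1)^2*(d + 6)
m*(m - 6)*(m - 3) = m^3 - 9*m^2 + 18*m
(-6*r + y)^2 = 36*r^2 - 12*r*y + y^2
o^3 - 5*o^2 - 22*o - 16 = (o - 8)*(o + 1)*(o + 2)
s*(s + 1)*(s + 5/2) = s^3 + 7*s^2/2 + 5*s/2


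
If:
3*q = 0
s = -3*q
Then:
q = 0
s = 0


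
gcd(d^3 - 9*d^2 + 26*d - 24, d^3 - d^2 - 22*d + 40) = d^2 - 6*d + 8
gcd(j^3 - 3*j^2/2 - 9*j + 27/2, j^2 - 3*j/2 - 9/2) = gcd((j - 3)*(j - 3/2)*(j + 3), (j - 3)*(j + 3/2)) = j - 3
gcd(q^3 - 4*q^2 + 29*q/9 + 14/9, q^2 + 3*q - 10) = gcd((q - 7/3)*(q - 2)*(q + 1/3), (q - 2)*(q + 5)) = q - 2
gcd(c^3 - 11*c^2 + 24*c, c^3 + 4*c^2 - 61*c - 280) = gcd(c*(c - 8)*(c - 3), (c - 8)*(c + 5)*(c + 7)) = c - 8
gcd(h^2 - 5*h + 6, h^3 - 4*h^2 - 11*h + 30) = h - 2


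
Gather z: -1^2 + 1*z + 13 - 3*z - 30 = -2*z - 18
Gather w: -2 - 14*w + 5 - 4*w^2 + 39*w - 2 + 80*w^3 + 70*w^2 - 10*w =80*w^3 + 66*w^2 + 15*w + 1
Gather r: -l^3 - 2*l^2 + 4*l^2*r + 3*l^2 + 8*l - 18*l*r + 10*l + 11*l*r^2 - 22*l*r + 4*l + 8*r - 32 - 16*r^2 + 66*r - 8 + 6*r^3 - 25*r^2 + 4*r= -l^3 + l^2 + 22*l + 6*r^3 + r^2*(11*l - 41) + r*(4*l^2 - 40*l + 78) - 40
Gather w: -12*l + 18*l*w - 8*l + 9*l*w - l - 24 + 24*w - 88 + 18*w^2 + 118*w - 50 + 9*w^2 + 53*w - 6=-21*l + 27*w^2 + w*(27*l + 195) - 168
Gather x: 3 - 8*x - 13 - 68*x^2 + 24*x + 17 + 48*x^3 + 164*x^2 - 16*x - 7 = 48*x^3 + 96*x^2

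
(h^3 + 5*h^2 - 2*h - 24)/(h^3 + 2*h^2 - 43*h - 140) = (h^2 + h - 6)/(h^2 - 2*h - 35)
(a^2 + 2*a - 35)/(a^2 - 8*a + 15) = (a + 7)/(a - 3)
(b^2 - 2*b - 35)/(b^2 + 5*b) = (b - 7)/b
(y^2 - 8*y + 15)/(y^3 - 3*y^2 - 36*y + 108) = (y - 5)/(y^2 - 36)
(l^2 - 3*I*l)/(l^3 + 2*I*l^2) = (l - 3*I)/(l*(l + 2*I))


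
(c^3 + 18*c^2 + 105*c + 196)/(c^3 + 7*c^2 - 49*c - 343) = (c + 4)/(c - 7)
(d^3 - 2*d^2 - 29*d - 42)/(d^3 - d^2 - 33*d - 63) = (d + 2)/(d + 3)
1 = 1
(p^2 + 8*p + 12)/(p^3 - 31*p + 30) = (p + 2)/(p^2 - 6*p + 5)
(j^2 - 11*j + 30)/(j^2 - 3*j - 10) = (j - 6)/(j + 2)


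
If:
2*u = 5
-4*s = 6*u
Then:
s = -15/4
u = 5/2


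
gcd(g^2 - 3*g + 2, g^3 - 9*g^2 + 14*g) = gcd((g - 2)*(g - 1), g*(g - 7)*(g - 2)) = g - 2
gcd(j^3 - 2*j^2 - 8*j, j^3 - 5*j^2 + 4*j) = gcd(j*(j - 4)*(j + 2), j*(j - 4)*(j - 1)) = j^2 - 4*j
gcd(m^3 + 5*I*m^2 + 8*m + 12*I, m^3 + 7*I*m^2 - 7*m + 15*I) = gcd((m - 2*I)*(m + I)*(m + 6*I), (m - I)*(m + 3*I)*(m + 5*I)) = 1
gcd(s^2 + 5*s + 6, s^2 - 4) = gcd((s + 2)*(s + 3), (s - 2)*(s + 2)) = s + 2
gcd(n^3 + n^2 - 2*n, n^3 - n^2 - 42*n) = n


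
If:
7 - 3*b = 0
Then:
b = 7/3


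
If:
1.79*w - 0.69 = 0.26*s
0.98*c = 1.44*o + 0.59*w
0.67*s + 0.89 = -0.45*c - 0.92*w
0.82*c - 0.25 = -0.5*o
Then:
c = 0.24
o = 0.11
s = -1.68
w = 0.14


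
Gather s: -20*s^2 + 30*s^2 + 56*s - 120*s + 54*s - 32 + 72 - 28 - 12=10*s^2 - 10*s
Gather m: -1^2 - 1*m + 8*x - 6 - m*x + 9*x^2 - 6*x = m*(-x - 1) + 9*x^2 + 2*x - 7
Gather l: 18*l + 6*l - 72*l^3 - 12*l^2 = -72*l^3 - 12*l^2 + 24*l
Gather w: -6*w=-6*w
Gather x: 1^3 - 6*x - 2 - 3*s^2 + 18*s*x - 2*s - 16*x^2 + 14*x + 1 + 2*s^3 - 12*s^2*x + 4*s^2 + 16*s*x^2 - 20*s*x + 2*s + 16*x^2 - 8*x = 2*s^3 + s^2 + 16*s*x^2 + x*(-12*s^2 - 2*s)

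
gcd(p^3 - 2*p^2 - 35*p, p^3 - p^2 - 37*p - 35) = p^2 - 2*p - 35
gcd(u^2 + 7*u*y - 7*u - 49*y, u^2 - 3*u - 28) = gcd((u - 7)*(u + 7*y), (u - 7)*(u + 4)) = u - 7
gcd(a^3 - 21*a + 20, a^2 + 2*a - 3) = a - 1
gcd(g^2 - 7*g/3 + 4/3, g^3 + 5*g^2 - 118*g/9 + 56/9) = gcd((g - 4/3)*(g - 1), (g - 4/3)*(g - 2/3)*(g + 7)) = g - 4/3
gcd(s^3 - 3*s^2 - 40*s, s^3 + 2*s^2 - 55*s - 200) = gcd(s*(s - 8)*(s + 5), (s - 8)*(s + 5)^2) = s^2 - 3*s - 40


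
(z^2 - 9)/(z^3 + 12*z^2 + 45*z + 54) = (z - 3)/(z^2 + 9*z + 18)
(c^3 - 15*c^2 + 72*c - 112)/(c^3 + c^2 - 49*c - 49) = (c^2 - 8*c + 16)/(c^2 + 8*c + 7)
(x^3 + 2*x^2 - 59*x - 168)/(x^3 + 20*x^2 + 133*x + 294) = (x^2 - 5*x - 24)/(x^2 + 13*x + 42)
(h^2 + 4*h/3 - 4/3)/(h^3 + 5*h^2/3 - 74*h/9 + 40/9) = 3*(h + 2)/(3*h^2 + 7*h - 20)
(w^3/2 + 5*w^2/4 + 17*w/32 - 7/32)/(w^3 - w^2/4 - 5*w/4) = (16*w^2 + 24*w - 7)/(8*w*(4*w - 5))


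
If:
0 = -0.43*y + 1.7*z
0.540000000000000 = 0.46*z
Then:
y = 4.64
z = 1.17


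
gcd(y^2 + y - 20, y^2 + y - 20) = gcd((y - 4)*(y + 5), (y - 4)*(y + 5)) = y^2 + y - 20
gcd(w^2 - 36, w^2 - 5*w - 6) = w - 6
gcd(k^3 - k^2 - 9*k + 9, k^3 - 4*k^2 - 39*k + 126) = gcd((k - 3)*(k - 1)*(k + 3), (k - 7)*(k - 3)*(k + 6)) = k - 3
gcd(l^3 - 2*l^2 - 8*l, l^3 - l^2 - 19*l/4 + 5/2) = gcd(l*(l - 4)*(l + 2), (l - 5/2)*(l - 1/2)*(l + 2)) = l + 2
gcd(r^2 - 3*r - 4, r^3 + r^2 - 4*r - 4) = r + 1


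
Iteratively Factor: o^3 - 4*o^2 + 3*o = (o - 3)*(o^2 - o) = o*(o - 3)*(o - 1)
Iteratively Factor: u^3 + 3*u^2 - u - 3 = (u + 3)*(u^2 - 1) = (u - 1)*(u + 3)*(u + 1)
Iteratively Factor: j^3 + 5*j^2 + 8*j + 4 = (j + 2)*(j^2 + 3*j + 2) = (j + 2)^2*(j + 1)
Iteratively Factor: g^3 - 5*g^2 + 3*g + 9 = (g - 3)*(g^2 - 2*g - 3) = (g - 3)^2*(g + 1)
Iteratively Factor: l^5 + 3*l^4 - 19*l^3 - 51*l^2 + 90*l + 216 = (l + 2)*(l^4 + l^3 - 21*l^2 - 9*l + 108) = (l + 2)*(l + 4)*(l^3 - 3*l^2 - 9*l + 27) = (l - 3)*(l + 2)*(l + 4)*(l^2 - 9) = (l - 3)^2*(l + 2)*(l + 4)*(l + 3)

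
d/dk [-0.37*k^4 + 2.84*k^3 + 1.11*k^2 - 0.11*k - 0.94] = -1.48*k^3 + 8.52*k^2 + 2.22*k - 0.11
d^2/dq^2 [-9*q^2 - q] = -18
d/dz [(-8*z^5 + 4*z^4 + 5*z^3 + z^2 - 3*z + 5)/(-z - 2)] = (32*z^5 + 68*z^4 - 42*z^3 - 31*z^2 - 4*z + 11)/(z^2 + 4*z + 4)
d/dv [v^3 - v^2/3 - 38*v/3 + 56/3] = 3*v^2 - 2*v/3 - 38/3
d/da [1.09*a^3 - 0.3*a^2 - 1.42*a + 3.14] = 3.27*a^2 - 0.6*a - 1.42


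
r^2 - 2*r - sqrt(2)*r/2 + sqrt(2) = (r - 2)*(r - sqrt(2)/2)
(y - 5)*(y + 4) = y^2 - y - 20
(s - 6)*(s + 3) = s^2 - 3*s - 18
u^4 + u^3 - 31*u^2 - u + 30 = (u - 5)*(u - 1)*(u + 1)*(u + 6)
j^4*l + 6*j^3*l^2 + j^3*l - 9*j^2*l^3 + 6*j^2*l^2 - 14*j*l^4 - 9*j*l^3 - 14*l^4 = (j - 2*l)*(j + l)*(j + 7*l)*(j*l + l)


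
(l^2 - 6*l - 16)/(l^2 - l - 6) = (l - 8)/(l - 3)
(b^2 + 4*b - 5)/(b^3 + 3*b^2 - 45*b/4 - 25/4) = 4*(b - 1)/(4*b^2 - 8*b - 5)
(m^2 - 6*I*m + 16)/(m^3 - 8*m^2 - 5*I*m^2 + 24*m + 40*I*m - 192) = (m + 2*I)/(m^2 + m*(-8 + 3*I) - 24*I)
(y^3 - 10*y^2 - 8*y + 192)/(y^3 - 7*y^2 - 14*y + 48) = (y^2 - 2*y - 24)/(y^2 + y - 6)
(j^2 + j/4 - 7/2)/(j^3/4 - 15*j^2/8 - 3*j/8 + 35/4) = 2*(4*j - 7)/(2*j^2 - 19*j + 35)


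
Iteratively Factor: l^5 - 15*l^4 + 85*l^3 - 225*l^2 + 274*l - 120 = (l - 4)*(l^4 - 11*l^3 + 41*l^2 - 61*l + 30) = (l - 4)*(l - 1)*(l^3 - 10*l^2 + 31*l - 30) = (l - 5)*(l - 4)*(l - 1)*(l^2 - 5*l + 6) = (l - 5)*(l - 4)*(l - 3)*(l - 1)*(l - 2)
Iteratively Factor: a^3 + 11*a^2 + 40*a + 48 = (a + 4)*(a^2 + 7*a + 12) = (a + 3)*(a + 4)*(a + 4)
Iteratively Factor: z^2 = (z)*(z)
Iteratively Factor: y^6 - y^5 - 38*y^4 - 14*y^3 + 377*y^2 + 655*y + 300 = (y - 5)*(y^5 + 4*y^4 - 18*y^3 - 104*y^2 - 143*y - 60) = (y - 5)*(y + 4)*(y^4 - 18*y^2 - 32*y - 15) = (y - 5)*(y + 3)*(y + 4)*(y^3 - 3*y^2 - 9*y - 5) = (y - 5)*(y + 1)*(y + 3)*(y + 4)*(y^2 - 4*y - 5) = (y - 5)*(y + 1)^2*(y + 3)*(y + 4)*(y - 5)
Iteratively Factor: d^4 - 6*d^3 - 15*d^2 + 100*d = (d)*(d^3 - 6*d^2 - 15*d + 100) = d*(d - 5)*(d^2 - d - 20) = d*(d - 5)^2*(d + 4)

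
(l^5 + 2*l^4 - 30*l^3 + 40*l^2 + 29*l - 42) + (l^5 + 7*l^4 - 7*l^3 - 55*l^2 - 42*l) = 2*l^5 + 9*l^4 - 37*l^3 - 15*l^2 - 13*l - 42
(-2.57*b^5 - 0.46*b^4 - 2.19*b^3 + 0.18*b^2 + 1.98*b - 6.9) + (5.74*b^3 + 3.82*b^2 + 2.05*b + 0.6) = -2.57*b^5 - 0.46*b^4 + 3.55*b^3 + 4.0*b^2 + 4.03*b - 6.3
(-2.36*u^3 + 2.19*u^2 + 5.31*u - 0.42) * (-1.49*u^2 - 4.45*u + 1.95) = 3.5164*u^5 + 7.2389*u^4 - 22.2594*u^3 - 18.7332*u^2 + 12.2235*u - 0.819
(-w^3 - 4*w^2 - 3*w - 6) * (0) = 0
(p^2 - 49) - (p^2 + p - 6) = -p - 43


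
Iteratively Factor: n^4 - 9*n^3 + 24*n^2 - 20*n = (n)*(n^3 - 9*n^2 + 24*n - 20) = n*(n - 2)*(n^2 - 7*n + 10) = n*(n - 5)*(n - 2)*(n - 2)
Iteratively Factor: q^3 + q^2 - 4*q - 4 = (q + 1)*(q^2 - 4) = (q - 2)*(q + 1)*(q + 2)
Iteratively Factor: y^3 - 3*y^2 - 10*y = (y)*(y^2 - 3*y - 10) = y*(y + 2)*(y - 5)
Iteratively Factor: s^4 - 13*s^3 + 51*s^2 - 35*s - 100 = (s - 5)*(s^3 - 8*s^2 + 11*s + 20) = (s - 5)^2*(s^2 - 3*s - 4) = (s - 5)^2*(s - 4)*(s + 1)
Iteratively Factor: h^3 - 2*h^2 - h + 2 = (h + 1)*(h^2 - 3*h + 2) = (h - 2)*(h + 1)*(h - 1)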